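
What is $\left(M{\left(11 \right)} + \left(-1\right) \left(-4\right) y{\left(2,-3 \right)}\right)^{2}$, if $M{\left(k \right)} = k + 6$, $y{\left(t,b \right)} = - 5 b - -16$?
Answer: $19881$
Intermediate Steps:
$y{\left(t,b \right)} = 16 - 5 b$ ($y{\left(t,b \right)} = - 5 b + 16 = 16 - 5 b$)
$M{\left(k \right)} = 6 + k$
$\left(M{\left(11 \right)} + \left(-1\right) \left(-4\right) y{\left(2,-3 \right)}\right)^{2} = \left(\left(6 + 11\right) + \left(-1\right) \left(-4\right) \left(16 - -15\right)\right)^{2} = \left(17 + 4 \left(16 + 15\right)\right)^{2} = \left(17 + 4 \cdot 31\right)^{2} = \left(17 + 124\right)^{2} = 141^{2} = 19881$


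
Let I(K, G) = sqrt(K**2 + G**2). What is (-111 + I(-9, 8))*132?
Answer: -14652 + 132*sqrt(145) ≈ -13063.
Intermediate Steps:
I(K, G) = sqrt(G**2 + K**2)
(-111 + I(-9, 8))*132 = (-111 + sqrt(8**2 + (-9)**2))*132 = (-111 + sqrt(64 + 81))*132 = (-111 + sqrt(145))*132 = -14652 + 132*sqrt(145)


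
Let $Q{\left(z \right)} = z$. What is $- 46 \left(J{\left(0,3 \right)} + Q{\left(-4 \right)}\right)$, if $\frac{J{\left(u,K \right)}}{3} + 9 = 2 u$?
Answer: $1426$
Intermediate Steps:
$J{\left(u,K \right)} = -27 + 6 u$ ($J{\left(u,K \right)} = -27 + 3 \cdot 2 u = -27 + 6 u$)
$- 46 \left(J{\left(0,3 \right)} + Q{\left(-4 \right)}\right) = - 46 \left(\left(-27 + 6 \cdot 0\right) - 4\right) = - 46 \left(\left(-27 + 0\right) - 4\right) = - 46 \left(-27 - 4\right) = \left(-46\right) \left(-31\right) = 1426$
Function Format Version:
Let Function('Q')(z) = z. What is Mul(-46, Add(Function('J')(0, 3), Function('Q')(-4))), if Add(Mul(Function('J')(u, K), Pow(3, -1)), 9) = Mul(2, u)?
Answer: 1426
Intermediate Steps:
Function('J')(u, K) = Add(-27, Mul(6, u)) (Function('J')(u, K) = Add(-27, Mul(3, Mul(2, u))) = Add(-27, Mul(6, u)))
Mul(-46, Add(Function('J')(0, 3), Function('Q')(-4))) = Mul(-46, Add(Add(-27, Mul(6, 0)), -4)) = Mul(-46, Add(Add(-27, 0), -4)) = Mul(-46, Add(-27, -4)) = Mul(-46, -31) = 1426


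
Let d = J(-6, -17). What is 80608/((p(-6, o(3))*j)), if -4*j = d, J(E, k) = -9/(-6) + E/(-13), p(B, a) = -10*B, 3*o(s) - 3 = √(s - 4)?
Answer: -2095808/765 ≈ -2739.6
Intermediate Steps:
o(s) = 1 + √(-4 + s)/3 (o(s) = 1 + √(s - 4)/3 = 1 + √(-4 + s)/3)
J(E, k) = 3/2 - E/13 (J(E, k) = -9*(-⅙) + E*(-1/13) = 3/2 - E/13)
d = 51/26 (d = 3/2 - 1/13*(-6) = 3/2 + 6/13 = 51/26 ≈ 1.9615)
j = -51/104 (j = -¼*51/26 = -51/104 ≈ -0.49038)
80608/((p(-6, o(3))*j)) = 80608/((-10*(-6)*(-51/104))) = 80608/((60*(-51/104))) = 80608/(-765/26) = 80608*(-26/765) = -2095808/765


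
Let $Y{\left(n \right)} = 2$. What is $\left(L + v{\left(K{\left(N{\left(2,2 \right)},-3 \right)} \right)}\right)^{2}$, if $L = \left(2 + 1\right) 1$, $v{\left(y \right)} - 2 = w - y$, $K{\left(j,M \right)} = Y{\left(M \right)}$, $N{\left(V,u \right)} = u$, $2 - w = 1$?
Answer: $16$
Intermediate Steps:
$w = 1$ ($w = 2 - 1 = 1$)
$K{\left(j,M \right)} = 2$
$v{\left(y \right)} = 3 - y$ ($v{\left(y \right)} = 2 - \left(-1 + y\right) = 3 - y$)
$L = 3$ ($L = 3 \cdot 1 = 3$)
$\left(L + v{\left(K{\left(N{\left(2,2 \right)},-3 \right)} \right)}\right)^{2} = \left(3 + \left(3 - 2\right)\right)^{2} = \left(3 + 1\right)^{2} = 4^{2} = 16$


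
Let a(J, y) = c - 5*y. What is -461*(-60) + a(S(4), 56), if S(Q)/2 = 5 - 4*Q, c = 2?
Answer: 27382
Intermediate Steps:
S(Q) = 10 - 8*Q (S(Q) = 2*(5 - 4*Q) = 10 - 8*Q)
a(J, y) = 2 - 5*y
-461*(-60) + a(S(4), 56) = -461*(-60) + (2 - 5*56) = 27660 + (2 - 280) = 27660 - 278 = 27382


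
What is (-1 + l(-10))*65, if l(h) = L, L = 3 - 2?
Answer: 0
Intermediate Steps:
L = 1
l(h) = 1
(-1 + l(-10))*65 = (-1 + 1)*65 = 0*65 = 0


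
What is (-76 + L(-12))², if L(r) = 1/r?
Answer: 833569/144 ≈ 5788.7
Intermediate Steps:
(-76 + L(-12))² = (-76 + 1/(-12))² = (-76 - 1/12)² = (-913/12)² = 833569/144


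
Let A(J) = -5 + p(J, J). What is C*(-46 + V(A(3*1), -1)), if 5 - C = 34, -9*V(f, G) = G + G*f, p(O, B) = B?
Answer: 12035/9 ≈ 1337.2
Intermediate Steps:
A(J) = -5 + J
V(f, G) = -G/9 - G*f/9 (V(f, G) = -(G + G*f)/9 = -G/9 - G*f/9)
C = -29 (C = 5 - 1*34 = 5 - 34 = -29)
C*(-46 + V(A(3*1), -1)) = -29*(-46 - ⅑*(-1)*(1 + (-5 + 3*1))) = -29*(-46 - ⅑*(-1)*(1 + (-5 + 3))) = -29*(-46 - ⅑*(-1)*(1 - 2)) = -29*(-46 - ⅑*(-1)*(-1)) = -29*(-46 - ⅑) = -29*(-415/9) = 12035/9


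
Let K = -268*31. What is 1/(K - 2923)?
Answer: -1/11231 ≈ -8.9039e-5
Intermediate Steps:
K = -8308
1/(K - 2923) = 1/(-8308 - 2923) = 1/(-11231) = -1/11231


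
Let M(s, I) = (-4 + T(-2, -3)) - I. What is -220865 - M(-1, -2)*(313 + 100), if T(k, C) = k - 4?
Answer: -217561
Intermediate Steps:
T(k, C) = -4 + k
M(s, I) = -10 - I (M(s, I) = (-4 + (-4 - 2)) - I = (-4 - 6) - I = -10 - I)
-220865 - M(-1, -2)*(313 + 100) = -220865 - (-10 - 1*(-2))*(313 + 100) = -220865 - (-10 + 2)*413 = -220865 - (-8)*413 = -220865 - 1*(-3304) = -220865 + 3304 = -217561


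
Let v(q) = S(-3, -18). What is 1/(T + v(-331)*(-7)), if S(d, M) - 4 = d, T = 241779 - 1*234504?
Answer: 1/7268 ≈ 0.00013759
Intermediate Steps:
T = 7275 (T = 241779 - 234504 = 7275)
S(d, M) = 4 + d
v(q) = 1 (v(q) = 4 - 3 = 1)
1/(T + v(-331)*(-7)) = 1/(7275 + 1*(-7)) = 1/(7275 - 7) = 1/7268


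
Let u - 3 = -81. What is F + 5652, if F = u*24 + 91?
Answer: 3871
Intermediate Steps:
u = -78 (u = 3 - 81 = -78)
F = -1781 (F = -78*24 + 91 = -1872 + 91 = -1781)
F + 5652 = -1781 + 5652 = 3871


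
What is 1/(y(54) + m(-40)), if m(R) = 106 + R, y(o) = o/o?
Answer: 1/67 ≈ 0.014925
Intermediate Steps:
y(o) = 1
1/(y(54) + m(-40)) = 1/(1 + (106 - 40)) = 1/(1 + 66) = 1/67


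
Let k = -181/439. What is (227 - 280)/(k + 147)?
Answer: -23267/64352 ≈ -0.36156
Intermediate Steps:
k = -181/439 (k = -181*1/439 = -181/439 ≈ -0.41230)
(227 - 280)/(k + 147) = (227 - 280)/(-181/439 + 147) = -53/64352/439 = -53*439/64352 = -23267/64352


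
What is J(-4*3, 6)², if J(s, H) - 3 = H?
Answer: 81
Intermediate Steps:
J(s, H) = 3 + H
J(-4*3, 6)² = (3 + 6)² = 9² = 81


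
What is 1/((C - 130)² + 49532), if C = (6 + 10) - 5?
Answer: 1/63693 ≈ 1.5700e-5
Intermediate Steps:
C = 11 (C = 16 - 5 = 11)
1/((C - 130)² + 49532) = 1/((11 - 130)² + 49532) = 1/((-119)² + 49532) = 1/(14161 + 49532) = 1/63693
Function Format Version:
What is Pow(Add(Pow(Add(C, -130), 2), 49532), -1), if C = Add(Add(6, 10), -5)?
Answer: Rational(1, 63693) ≈ 1.5700e-5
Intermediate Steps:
C = 11 (C = Add(16, -5) = 11)
Pow(Add(Pow(Add(C, -130), 2), 49532), -1) = Pow(Add(Pow(Add(11, -130), 2), 49532), -1) = Pow(Add(Pow(-119, 2), 49532), -1) = Pow(Add(14161, 49532), -1) = Pow(63693, -1) = Rational(1, 63693)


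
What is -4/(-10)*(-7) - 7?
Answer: -49/5 ≈ -9.8000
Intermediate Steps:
-4/(-10)*(-7) - 7 = -4*(-1/10)*(-7) - 7 = (2/5)*(-7) - 7 = -14/5 - 7 = -49/5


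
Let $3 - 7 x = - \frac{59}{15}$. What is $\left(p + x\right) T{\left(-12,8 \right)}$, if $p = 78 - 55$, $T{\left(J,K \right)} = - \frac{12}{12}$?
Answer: $- \frac{2519}{105} \approx -23.99$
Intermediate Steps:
$x = \frac{104}{105}$ ($x = \frac{3}{7} - \frac{\left(-59\right) \frac{1}{15}}{7} = \frac{3}{7} - - \frac{59}{105} = \frac{3}{7} + \frac{59}{105} = \frac{104}{105} \approx 0.99048$)
$T{\left(J,K \right)} = -1$ ($T{\left(J,K \right)} = \left(-12\right) \frac{1}{12} = -1$)
$p = 23$
$\left(p + x\right) T{\left(-12,8 \right)} = \left(23 + \frac{104}{105}\right) \left(-1\right) = \frac{2519}{105} \left(-1\right) = - \frac{2519}{105}$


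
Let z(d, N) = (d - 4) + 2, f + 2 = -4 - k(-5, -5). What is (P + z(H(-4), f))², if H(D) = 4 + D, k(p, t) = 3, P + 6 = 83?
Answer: 5625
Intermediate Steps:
P = 77 (P = -6 + 83 = 77)
f = -9 (f = -2 + (-4 - 1*3) = -2 + (-4 - 3) = -2 - 7 = -9)
z(d, N) = -2 + d (z(d, N) = (-4 + d) + 2 = -2 + d)
(P + z(H(-4), f))² = (77 + (-2 + (4 - 4)))² = (77 + (-2 + 0))² = (77 - 2)² = 75² = 5625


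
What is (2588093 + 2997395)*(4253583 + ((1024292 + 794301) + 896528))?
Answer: 38923612567552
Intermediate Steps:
(2588093 + 2997395)*(4253583 + ((1024292 + 794301) + 896528)) = 5585488*(4253583 + (1818593 + 896528)) = 5585488*(4253583 + 2715121) = 5585488*6968704 = 38923612567552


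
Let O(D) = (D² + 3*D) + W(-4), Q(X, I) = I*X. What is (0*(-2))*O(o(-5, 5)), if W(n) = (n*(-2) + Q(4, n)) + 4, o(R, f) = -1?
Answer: 0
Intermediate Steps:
W(n) = 4 + 2*n (W(n) = (n*(-2) + n*4) + 4 = (-2*n + 4*n) + 4 = 2*n + 4 = 4 + 2*n)
O(D) = -4 + D² + 3*D (O(D) = (D² + 3*D) + (4 + 2*(-4)) = (D² + 3*D) + (4 - 8) = (D² + 3*D) - 4 = -4 + D² + 3*D)
(0*(-2))*O(o(-5, 5)) = (0*(-2))*(-4 + (-1)² + 3*(-1)) = 0*(-4 + 1 - 3) = 0*(-6) = 0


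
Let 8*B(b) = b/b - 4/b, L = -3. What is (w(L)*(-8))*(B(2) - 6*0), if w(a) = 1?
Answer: 1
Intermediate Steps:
B(b) = 1/8 - 1/(2*b) (B(b) = (b/b - 4/b)/8 = (1 - 4/b)/8 = 1/8 - 1/(2*b))
(w(L)*(-8))*(B(2) - 6*0) = (1*(-8))*((1/8)*(-4 + 2)/2 - 6*0) = -8*((1/8)*(1/2)*(-2) - 1*0) = -8*(-1/8 + 0) = -8*(-1/8) = 1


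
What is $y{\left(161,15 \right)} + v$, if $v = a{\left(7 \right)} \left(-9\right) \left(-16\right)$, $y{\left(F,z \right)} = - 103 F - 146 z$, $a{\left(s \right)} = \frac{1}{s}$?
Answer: $- \frac{131267}{7} \approx -18752.0$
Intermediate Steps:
$y{\left(F,z \right)} = - 146 z - 103 F$
$v = \frac{144}{7}$ ($v = \frac{1}{7} \left(-9\right) \left(-16\right) = \left(- \frac{9}{7}\right) \left(-16\right) = \frac{144}{7} \approx 20.571$)
$y{\left(161,15 \right)} + v = \left(\left(-146\right) 15 - 16583\right) + \frac{144}{7} = \left(-2190 - 16583\right) + \frac{144}{7} = -18773 + \frac{144}{7} = - \frac{131267}{7}$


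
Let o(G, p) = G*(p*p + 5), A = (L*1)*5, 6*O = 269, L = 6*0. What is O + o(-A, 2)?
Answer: 269/6 ≈ 44.833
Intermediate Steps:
L = 0
O = 269/6 (O = (⅙)*269 = 269/6 ≈ 44.833)
A = 0 (A = (0*1)*5 = 0*5 = 0)
o(G, p) = G*(5 + p²) (o(G, p) = G*(p² + 5) = G*(5 + p²))
O + o(-A, 2) = 269/6 + (-1*0)*(5 + 2²) = 269/6 + 0*(5 + 4) = 269/6 + 0*9 = 269/6 + 0 = 269/6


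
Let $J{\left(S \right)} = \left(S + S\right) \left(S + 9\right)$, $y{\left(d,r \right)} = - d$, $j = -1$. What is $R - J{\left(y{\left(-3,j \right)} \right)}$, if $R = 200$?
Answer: $128$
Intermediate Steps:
$J{\left(S \right)} = 2 S \left(9 + S\right)$
$R - J{\left(y{\left(-3,j \right)} \right)} = 200 - 2 \left(\left(-1\right) \left(-3\right)\right) \left(9 - -3\right) = 200 - 2 \cdot 3 \left(9 + 3\right) = 200 - 2 \cdot 3 \cdot 12 = 200 - 72 = 128$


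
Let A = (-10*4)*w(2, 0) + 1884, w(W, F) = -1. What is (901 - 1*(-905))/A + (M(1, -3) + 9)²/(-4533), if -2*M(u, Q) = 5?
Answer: 8105309/8721492 ≈ 0.92935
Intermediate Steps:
M(u, Q) = -5/2 (M(u, Q) = -½*5 = -5/2)
A = 1924 (A = -10*4*(-1) + 1884 = -40*(-1) + 1884 = 40 + 1884 = 1924)
(901 - 1*(-905))/A + (M(1, -3) + 9)²/(-4533) = (901 - 1*(-905))/1924 + (-5/2 + 9)²/(-4533) = (901 + 905)*(1/1924) + (13/2)²*(-1/4533) = 1806*(1/1924) + (169/4)*(-1/4533) = 903/962 - 169/18132 = 8105309/8721492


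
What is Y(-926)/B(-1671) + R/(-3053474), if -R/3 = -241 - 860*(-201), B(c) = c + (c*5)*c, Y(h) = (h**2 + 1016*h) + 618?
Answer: 2087508355/12754360898 ≈ 0.16367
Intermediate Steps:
Y(h) = 618 + h**2 + 1016*h
B(c) = c + 5*c**2 (B(c) = c + (5*c)*c = c + 5*c**2)
R = -517857 (R = -3*(-241 - 860*(-201)) = -3*(-241 + 172860) = -3*172619 = -517857)
Y(-926)/B(-1671) + R/(-3053474) = (618 + (-926)**2 + 1016*(-926))/((-1671*(1 + 5*(-1671)))) - 517857/(-3053474) = (618 + 857476 - 940816)/((-1671*(1 - 8355))) - 517857*(-1/3053474) = -82722/((-1671*(-8354))) + 517857/3053474 = -82722/13959534 + 517857/3053474 = -82722*1/13959534 + 517857/3053474 = -13787/2326589 + 517857/3053474 = 2087508355/12754360898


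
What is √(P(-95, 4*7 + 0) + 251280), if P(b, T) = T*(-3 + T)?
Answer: 2*√62995 ≈ 501.98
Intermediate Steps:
√(P(-95, 4*7 + 0) + 251280) = √((4*7 + 0)*(-3 + (4*7 + 0)) + 251280) = √((28 + 0)*(-3 + (28 + 0)) + 251280) = √(28*(-3 + 28) + 251280) = √(28*25 + 251280) = √(700 + 251280) = √251980 = 2*√62995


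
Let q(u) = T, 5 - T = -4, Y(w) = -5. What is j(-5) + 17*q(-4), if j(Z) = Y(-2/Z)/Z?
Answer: 154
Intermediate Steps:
T = 9 (T = 5 - 1*(-4) = 5 + 4 = 9)
q(u) = 9
j(Z) = -5/Z
j(-5) + 17*q(-4) = -5/(-5) + 17*9 = -5*(-1/5) + 153 = 1 + 153 = 154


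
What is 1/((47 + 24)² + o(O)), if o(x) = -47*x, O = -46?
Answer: 1/7203 ≈ 0.00013883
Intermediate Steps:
1/((47 + 24)² + o(O)) = 1/((47 + 24)² - 47*(-46)) = 1/(71² + 2162) = 1/(5041 + 2162) = 1/7203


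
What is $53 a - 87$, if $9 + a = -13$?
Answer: $-1253$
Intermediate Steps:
$a = -22$ ($a = -9 - 13 = -22$)
$53 a - 87 = 53 \left(-22\right) - 87 = -1166 - 87 = -1253$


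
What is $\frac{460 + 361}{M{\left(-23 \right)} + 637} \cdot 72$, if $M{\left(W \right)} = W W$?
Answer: $\frac{29556}{583} \approx 50.696$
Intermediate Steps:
$M{\left(W \right)} = W^{2}$
$\frac{460 + 361}{M{\left(-23 \right)} + 637} \cdot 72 = \frac{460 + 361}{\left(-23\right)^{2} + 637} \cdot 72 = \frac{821}{529 + 637} \cdot 72 = \frac{821}{1166} \cdot 72 = \frac{29556}{583}$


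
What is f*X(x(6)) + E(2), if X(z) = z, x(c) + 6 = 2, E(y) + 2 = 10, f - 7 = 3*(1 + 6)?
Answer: -104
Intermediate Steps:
f = 28 (f = 7 + 3*(1 + 6) = 7 + 3*7 = 7 + 21 = 28)
E(y) = 8 (E(y) = -2 + 10 = 8)
x(c) = -4 (x(c) = -6 + 2 = -4)
f*X(x(6)) + E(2) = 28*(-4) + 8 = -112 + 8 = -104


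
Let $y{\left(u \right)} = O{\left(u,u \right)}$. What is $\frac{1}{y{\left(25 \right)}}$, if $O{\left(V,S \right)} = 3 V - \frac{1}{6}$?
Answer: $\frac{6}{449} \approx 0.013363$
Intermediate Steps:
$O{\left(V,S \right)} = - \frac{1}{6} + 3 V$ ($O{\left(V,S \right)} = 3 V - \frac{1}{6} = - \frac{1}{6} + 3 V$)
$y{\left(u \right)} = - \frac{1}{6} + 3 u$
$\frac{1}{y{\left(25 \right)}} = \frac{1}{- \frac{1}{6} + 3 \cdot 25} = \frac{1}{- \frac{1}{6} + 75} = \frac{1}{\frac{449}{6}} = \frac{6}{449}$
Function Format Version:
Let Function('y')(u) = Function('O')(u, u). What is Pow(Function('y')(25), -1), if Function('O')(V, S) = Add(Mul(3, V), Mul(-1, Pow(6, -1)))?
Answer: Rational(6, 449) ≈ 0.013363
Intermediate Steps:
Function('O')(V, S) = Add(Rational(-1, 6), Mul(3, V)) (Function('O')(V, S) = Add(Mul(3, V), Mul(-1, Rational(1, 6))) = Add(Mul(3, V), Rational(-1, 6)) = Add(Rational(-1, 6), Mul(3, V)))
Function('y')(u) = Add(Rational(-1, 6), Mul(3, u))
Pow(Function('y')(25), -1) = Pow(Add(Rational(-1, 6), Mul(3, 25)), -1) = Pow(Add(Rational(-1, 6), 75), -1) = Pow(Rational(449, 6), -1) = Rational(6, 449)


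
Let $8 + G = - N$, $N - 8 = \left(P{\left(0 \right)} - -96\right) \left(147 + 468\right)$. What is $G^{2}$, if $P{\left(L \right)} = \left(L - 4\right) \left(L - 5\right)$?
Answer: $5091678736$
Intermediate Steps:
$P{\left(L \right)} = \left(-5 + L\right) \left(-4 + L\right)$ ($P{\left(L \right)} = \left(-4 + L\right) \left(-5 + L\right) = \left(-5 + L\right) \left(-4 + L\right)$)
$N = 71348$ ($N = 8 + \left(\left(20 + 0^{2} - 0\right) - -96\right) \left(147 + 468\right) = 8 + \left(\left(20 + 0 + 0\right) + \left(-140 + 236\right)\right) 615 = 8 + \left(20 + 96\right) 615 = 8 + 116 \cdot 615 = 8 + 71340 = 71348$)
$G = -71356$ ($G = -8 - 71348 = -71356$)
$G^{2} = \left(-71356\right)^{2} = 5091678736$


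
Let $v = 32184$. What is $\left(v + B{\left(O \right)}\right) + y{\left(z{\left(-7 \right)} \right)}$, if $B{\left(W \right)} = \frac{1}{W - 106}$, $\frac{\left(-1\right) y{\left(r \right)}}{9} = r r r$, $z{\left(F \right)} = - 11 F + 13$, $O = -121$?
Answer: $- \frac{1482041233}{227} \approx -6.5288 \cdot 10^{6}$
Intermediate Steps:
$z{\left(F \right)} = 13 - 11 F$
$y{\left(r \right)} = - 9 r^{3}$ ($y{\left(r \right)} = - 9 r r r = - 9 r^{2} r = - 9 r^{3}$)
$B{\left(W \right)} = \frac{1}{-106 + W}$
$\left(v + B{\left(O \right)}\right) + y{\left(z{\left(-7 \right)} \right)} = \left(32184 + \frac{1}{-106 - 121}\right) - 9 \left(13 - -77\right)^{3} = \left(32184 + \frac{1}{-227}\right) - 9 \left(13 + 77\right)^{3} = \left(32184 - \frac{1}{227}\right) - 9 \cdot 90^{3} = \frac{7305767}{227} - 6561000 = - \frac{1482041233}{227}$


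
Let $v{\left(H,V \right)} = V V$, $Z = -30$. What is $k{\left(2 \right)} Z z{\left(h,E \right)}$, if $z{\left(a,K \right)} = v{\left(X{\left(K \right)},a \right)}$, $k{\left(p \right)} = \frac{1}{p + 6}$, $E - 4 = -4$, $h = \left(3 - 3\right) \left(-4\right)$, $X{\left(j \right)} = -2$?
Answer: $0$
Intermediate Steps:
$h = 0$ ($h = 0 \left(-4\right) = 0$)
$v{\left(H,V \right)} = V^{2}$
$E = 0$ ($E = 4 - 4 = 0$)
$k{\left(p \right)} = \frac{1}{6 + p}$
$z{\left(a,K \right)} = a^{2}$
$k{\left(2 \right)} Z z{\left(h,E \right)} = \frac{1}{6 + 2} \left(-30\right) 0^{2} = \frac{1}{8} \left(-30\right) 0 = \left(- \frac{15}{4}\right) 0 = 0$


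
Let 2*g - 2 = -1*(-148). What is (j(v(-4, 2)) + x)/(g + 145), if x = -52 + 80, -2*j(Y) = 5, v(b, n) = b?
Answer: 51/440 ≈ 0.11591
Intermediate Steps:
g = 75 (g = 1 + (-1*(-148))/2 = 1 + (½)*148 = 1 + 74 = 75)
j(Y) = -5/2 (j(Y) = -½*5 = -5/2)
x = 28
(j(v(-4, 2)) + x)/(g + 145) = (-5/2 + 28)/(75 + 145) = (51/2)/220 = (1/220)*(51/2) = 51/440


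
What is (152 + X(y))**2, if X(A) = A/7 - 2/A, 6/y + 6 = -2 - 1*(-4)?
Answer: 41357761/1764 ≈ 23445.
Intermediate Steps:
y = -3/2 (y = 6/(-6 + (-2 - 1*(-4))) = 6/(-6 + (-2 + 4)) = 6/(-6 + 2) = 6/(-4) = 6*(-1/4) = -3/2 ≈ -1.5000)
X(A) = -2/A + A/7 (X(A) = A*(1/7) - 2/A = A/7 - 2/A = -2/A + A/7)
(152 + X(y))**2 = (152 + (-2/(-3/2) + (1/7)*(-3/2)))**2 = (152 + (-2*(-2/3) - 3/14))**2 = (152 + (4/3 - 3/14))**2 = (152 + 47/42)**2 = (6431/42)**2 = 41357761/1764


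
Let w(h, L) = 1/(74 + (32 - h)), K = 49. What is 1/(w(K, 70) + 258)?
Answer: 57/14707 ≈ 0.0038757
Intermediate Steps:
w(h, L) = 1/(106 - h)
1/(w(K, 70) + 258) = 1/(-1/(-106 + 49) + 258) = 1/(-1/(-57) + 258) = 1/(-1*(-1/57) + 258) = 1/(1/57 + 258) = 1/(14707/57) = 57/14707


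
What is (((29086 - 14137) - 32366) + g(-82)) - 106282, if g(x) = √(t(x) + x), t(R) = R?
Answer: -123699 + 2*I*√41 ≈ -1.237e+5 + 12.806*I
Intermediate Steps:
g(x) = √2*√x (g(x) = √(x + x) = √(2*x) = √2*√x)
(((29086 - 14137) - 32366) + g(-82)) - 106282 = (((29086 - 14137) - 32366) + √2*√(-82)) - 106282 = ((14949 - 32366) + √2*(I*√82)) - 106282 = (-17417 + 2*I*√41) - 106282 = -123699 + 2*I*√41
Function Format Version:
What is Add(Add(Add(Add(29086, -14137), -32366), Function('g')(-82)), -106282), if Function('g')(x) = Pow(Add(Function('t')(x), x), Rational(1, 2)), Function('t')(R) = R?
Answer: Add(-123699, Mul(2, I, Pow(41, Rational(1, 2)))) ≈ Add(-1.2370e+5, Mul(12.806, I))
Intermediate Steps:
Function('g')(x) = Mul(Pow(2, Rational(1, 2)), Pow(x, Rational(1, 2))) (Function('g')(x) = Pow(Add(x, x), Rational(1, 2)) = Pow(Mul(2, x), Rational(1, 2)) = Mul(Pow(2, Rational(1, 2)), Pow(x, Rational(1, 2))))
Add(Add(Add(Add(29086, -14137), -32366), Function('g')(-82)), -106282) = Add(Add(Add(Add(29086, -14137), -32366), Mul(Pow(2, Rational(1, 2)), Pow(-82, Rational(1, 2)))), -106282) = Add(Add(Add(14949, -32366), Mul(Pow(2, Rational(1, 2)), Mul(I, Pow(82, Rational(1, 2))))), -106282) = Add(Add(-17417, Mul(2, I, Pow(41, Rational(1, 2)))), -106282) = Add(-123699, Mul(2, I, Pow(41, Rational(1, 2))))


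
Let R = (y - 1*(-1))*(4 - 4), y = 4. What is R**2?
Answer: 0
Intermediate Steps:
R = 0 (R = (4 - 1*(-1))*(4 - 4) = (4 + 1)*0 = 5*0 = 0)
R**2 = 0**2 = 0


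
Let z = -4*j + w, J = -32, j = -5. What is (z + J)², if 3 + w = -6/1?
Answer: 441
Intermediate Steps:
w = -9 (w = -3 - 6/1 = -3 - 6*1 = -3 - 6 = -9)
z = 11 (z = -4*(-5) - 9 = 20 - 9 = 11)
(z + J)² = (11 - 32)² = (-21)² = 441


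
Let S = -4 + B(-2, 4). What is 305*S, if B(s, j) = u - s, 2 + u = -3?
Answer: -2135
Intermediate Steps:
u = -5 (u = -2 - 3 = -5)
B(s, j) = -5 - s
S = -7 (S = -4 + (-5 - 1*(-2)) = -4 + (-5 + 2) = -4 - 3 = -7)
305*S = 305*(-7) = -2135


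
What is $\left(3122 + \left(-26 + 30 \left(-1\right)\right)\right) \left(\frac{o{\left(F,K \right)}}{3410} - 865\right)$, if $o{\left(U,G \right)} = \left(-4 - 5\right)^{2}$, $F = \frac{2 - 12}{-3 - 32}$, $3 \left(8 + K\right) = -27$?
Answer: $- \frac{4521689277}{1705} \approx -2.652 \cdot 10^{6}$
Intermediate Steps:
$K = -17$ ($K = -8 + \frac{1}{3} \left(-27\right) = -8 - 9 = -17$)
$F = \frac{2}{7}$ ($F = - \frac{10}{-35} = \left(-10\right) \left(- \frac{1}{35}\right) = \frac{2}{7} \approx 0.28571$)
$o{\left(U,G \right)} = 81$ ($o{\left(U,G \right)} = \left(-9\right)^{2} = 81$)
$\left(3122 + \left(-26 + 30 \left(-1\right)\right)\right) \left(\frac{o{\left(F,K \right)}}{3410} - 865\right) = \left(3122 + \left(-26 + 30 \left(-1\right)\right)\right) \left(\frac{81}{3410} - 865\right) = \left(3122 - 56\right) \left(81 \cdot \frac{1}{3410} - 865\right) = \left(3122 - 56\right) \left(\frac{81}{3410} - 865\right) = 3066 \left(- \frac{2949569}{3410}\right) = - \frac{4521689277}{1705}$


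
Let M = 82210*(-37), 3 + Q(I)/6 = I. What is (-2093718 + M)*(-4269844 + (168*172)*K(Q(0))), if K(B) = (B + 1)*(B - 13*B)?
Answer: 566834397526528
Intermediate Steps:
Q(I) = -18 + 6*I
K(B) = -12*B*(1 + B) (K(B) = (1 + B)*(-12*B) = -12*B*(1 + B))
M = -3041770
(-2093718 + M)*(-4269844 + (168*172)*K(Q(0))) = (-2093718 - 3041770)*(-4269844 + (168*172)*(-12*(-18 + 6*0)*(1 + (-18 + 6*0)))) = -5135488*(-4269844 + 28896*(-12*(-18 + 0)*(1 + (-18 + 0)))) = -5135488*(-4269844 + 28896*(-12*(-18)*(1 - 18))) = -5135488*(-4269844 + 28896*(-12*(-18)*(-17))) = -5135488*(-4269844 + 28896*(-3672)) = -5135488*(-4269844 - 106106112) = -5135488*(-110375956) = 566834397526528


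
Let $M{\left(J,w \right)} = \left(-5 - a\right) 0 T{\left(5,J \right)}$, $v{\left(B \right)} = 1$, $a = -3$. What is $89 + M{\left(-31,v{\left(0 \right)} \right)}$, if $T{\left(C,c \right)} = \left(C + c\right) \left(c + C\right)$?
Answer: $89$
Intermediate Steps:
$T{\left(C,c \right)} = \left(C + c\right)^{2}$ ($T{\left(C,c \right)} = \left(C + c\right) \left(C + c\right) = \left(C + c\right)^{2}$)
$M{\left(J,w \right)} = 0$ ($M{\left(J,w \right)} = \left(-5 - -3\right) 0 \left(5 + J\right)^{2} = \left(-5 + 3\right) 0 \left(5 + J\right)^{2} = \left(-2\right) 0 \left(5 + J\right)^{2} = 0 \left(5 + J\right)^{2} = 0$)
$89 + M{\left(-31,v{\left(0 \right)} \right)} = 89 + 0 = 89$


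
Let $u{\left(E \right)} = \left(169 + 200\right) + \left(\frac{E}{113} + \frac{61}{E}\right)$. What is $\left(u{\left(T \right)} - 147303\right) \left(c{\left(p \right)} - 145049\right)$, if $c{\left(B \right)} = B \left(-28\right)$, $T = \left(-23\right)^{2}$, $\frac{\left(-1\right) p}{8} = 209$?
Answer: $\frac{37512137408664}{2599} \approx 1.4433 \cdot 10^{10}$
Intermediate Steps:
$p = -1672$ ($p = \left(-8\right) 209 = -1672$)
$T = 529$
$c{\left(B \right)} = - 28 B$
$u{\left(E \right)} = 369 + \frac{61}{E} + \frac{E}{113}$ ($u{\left(E \right)} = 369 + \left(E \frac{1}{113} + \frac{61}{E}\right) = 369 + \left(\frac{E}{113} + \frac{61}{E}\right) = 369 + \left(\frac{61}{E} + \frac{E}{113}\right) = 369 + \frac{61}{E} + \frac{E}{113}$)
$\left(u{\left(T \right)} - 147303\right) \left(c{\left(p \right)} - 145049\right) = \left(\left(369 + \frac{61}{529} + \frac{1}{113} \cdot 529\right) - 147303\right) \left(\left(-28\right) \left(-1672\right) - 145049\right) = \left(\left(369 + 61 \cdot \frac{1}{529} + \frac{529}{113}\right) - 147303\right) \left(46816 - 145049\right) = \left(\left(369 + \frac{61}{529} + \frac{529}{113}\right) - 147303\right) \left(-98233\right) = \left(\frac{22344447}{59777} - 147303\right) \left(-98233\right) = \left(- \frac{8782986984}{59777}\right) \left(-98233\right) = \frac{37512137408664}{2599}$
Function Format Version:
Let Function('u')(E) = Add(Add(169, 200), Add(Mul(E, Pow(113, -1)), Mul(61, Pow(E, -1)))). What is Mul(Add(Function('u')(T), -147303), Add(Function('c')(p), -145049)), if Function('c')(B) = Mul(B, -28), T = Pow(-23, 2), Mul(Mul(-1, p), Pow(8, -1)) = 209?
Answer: Rational(37512137408664, 2599) ≈ 1.4433e+10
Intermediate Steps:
p = -1672 (p = Mul(-8, 209) = -1672)
T = 529
Function('c')(B) = Mul(-28, B)
Function('u')(E) = Add(369, Mul(61, Pow(E, -1)), Mul(Rational(1, 113), E)) (Function('u')(E) = Add(369, Add(Mul(E, Rational(1, 113)), Mul(61, Pow(E, -1)))) = Add(369, Add(Mul(Rational(1, 113), E), Mul(61, Pow(E, -1)))) = Add(369, Add(Mul(61, Pow(E, -1)), Mul(Rational(1, 113), E))) = Add(369, Mul(61, Pow(E, -1)), Mul(Rational(1, 113), E)))
Mul(Add(Function('u')(T), -147303), Add(Function('c')(p), -145049)) = Mul(Add(Add(369, Mul(61, Pow(529, -1)), Mul(Rational(1, 113), 529)), -147303), Add(Mul(-28, -1672), -145049)) = Mul(Add(Add(369, Mul(61, Rational(1, 529)), Rational(529, 113)), -147303), Add(46816, -145049)) = Mul(Add(Add(369, Rational(61, 529), Rational(529, 113)), -147303), -98233) = Mul(Add(Rational(22344447, 59777), -147303), -98233) = Mul(Rational(-8782986984, 59777), -98233) = Rational(37512137408664, 2599)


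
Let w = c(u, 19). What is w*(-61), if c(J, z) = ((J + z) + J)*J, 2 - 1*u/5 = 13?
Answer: -305305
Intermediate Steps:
u = -55 (u = 10 - 5*13 = 10 - 65 = -55)
c(J, z) = J*(z + 2*J) (c(J, z) = (z + 2*J)*J = J*(z + 2*J))
w = 5005 (w = -55*(19 + 2*(-55)) = -55*(19 - 110) = -55*(-91) = 5005)
w*(-61) = 5005*(-61) = -305305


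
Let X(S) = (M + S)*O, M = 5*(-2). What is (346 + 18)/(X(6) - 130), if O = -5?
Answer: -182/55 ≈ -3.3091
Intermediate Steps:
M = -10
X(S) = 50 - 5*S (X(S) = (-10 + S)*(-5) = 50 - 5*S)
(346 + 18)/(X(6) - 130) = (346 + 18)/((50 - 5*6) - 130) = 364/((50 - 30) - 130) = 364/(20 - 130) = 364/(-110) = 364*(-1/110) = -182/55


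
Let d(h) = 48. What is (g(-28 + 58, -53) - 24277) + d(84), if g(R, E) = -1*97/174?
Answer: -4215943/174 ≈ -24230.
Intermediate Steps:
g(R, E) = -97/174 (g(R, E) = -97*1/174 = -97/174)
(g(-28 + 58, -53) - 24277) + d(84) = (-97/174 - 24277) + 48 = -4224295/174 + 48 = -4215943/174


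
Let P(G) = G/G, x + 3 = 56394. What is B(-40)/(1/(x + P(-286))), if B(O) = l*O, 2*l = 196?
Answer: -221056640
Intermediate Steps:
l = 98 (l = (½)*196 = 98)
x = 56391 (x = -3 + 56394 = 56391)
P(G) = 1
B(O) = 98*O
B(-40)/(1/(x + P(-286))) = (98*(-40))/(1/(56391 + 1)) = -3920/(1/56392) = -3920/1/56392 = -3920*56392 = -221056640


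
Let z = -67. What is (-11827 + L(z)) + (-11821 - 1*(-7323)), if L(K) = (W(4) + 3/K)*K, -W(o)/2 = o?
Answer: -15786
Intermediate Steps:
W(o) = -2*o
L(K) = K*(-8 + 3/K) (L(K) = (-2*4 + 3/K)*K = (-8 + 3/K)*K = K*(-8 + 3/K))
(-11827 + L(z)) + (-11821 - 1*(-7323)) = (-11827 + (3 - 8*(-67))) + (-11821 - 1*(-7323)) = (-11827 + (3 + 536)) + (-11821 + 7323) = (-11827 + 539) - 4498 = -11288 - 4498 = -15786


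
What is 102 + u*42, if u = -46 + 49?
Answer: 228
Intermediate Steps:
u = 3
102 + u*42 = 102 + 3*42 = 102 + 126 = 228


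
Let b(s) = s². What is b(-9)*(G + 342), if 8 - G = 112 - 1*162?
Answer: 32400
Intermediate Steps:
G = 58 (G = 8 - (112 - 1*162) = 8 - (112 - 162) = 8 - 1*(-50) = 8 + 50 = 58)
b(-9)*(G + 342) = (-9)²*(58 + 342) = 81*400 = 32400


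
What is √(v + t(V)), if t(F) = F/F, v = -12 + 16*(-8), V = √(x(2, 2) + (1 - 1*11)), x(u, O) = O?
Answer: I*√139 ≈ 11.79*I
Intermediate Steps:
V = 2*I*√2 (V = √(2 + (1 - 1*11)) = √(2 + (1 - 11)) = √(2 - 10) = √(-8) = 2*I*√2 ≈ 2.8284*I)
v = -140 (v = -12 - 128 = -140)
t(F) = 1
√(v + t(V)) = √(-140 + 1) = √(-139) = I*√139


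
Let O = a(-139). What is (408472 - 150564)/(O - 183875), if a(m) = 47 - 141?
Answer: -257908/183969 ≈ -1.4019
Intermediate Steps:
a(m) = -94
O = -94
(408472 - 150564)/(O - 183875) = (408472 - 150564)/(-94 - 183875) = 257908/(-183969) = 257908*(-1/183969) = -257908/183969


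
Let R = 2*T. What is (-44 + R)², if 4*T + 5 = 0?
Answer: 8649/4 ≈ 2162.3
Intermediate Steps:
T = -5/4 (T = -5/4 + (¼)*0 = -5/4 + 0 = -5/4 ≈ -1.2500)
R = -5/2 (R = 2*(-5/4) = -5/2 ≈ -2.5000)
(-44 + R)² = (-44 - 5/2)² = (-93/2)² = 8649/4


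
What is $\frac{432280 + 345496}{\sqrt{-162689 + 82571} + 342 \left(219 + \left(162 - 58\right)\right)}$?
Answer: $\frac{4773211312}{677934293} - \frac{388888 i \sqrt{8902}}{2033802879} \approx 7.0408 - 0.018041 i$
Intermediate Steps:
$\frac{432280 + 345496}{\sqrt{-162689 + 82571} + 342 \left(219 + \left(162 - 58\right)\right)} = \frac{777776}{\sqrt{-80118} + 342 \left(219 + \left(162 - 58\right)\right)} = \frac{777776}{3 i \sqrt{8902} + 342 \left(219 + 104\right)} = \frac{777776}{3 i \sqrt{8902} + 342 \cdot 323} = \frac{777776}{3 i \sqrt{8902} + 110466} = \frac{777776}{110466 + 3 i \sqrt{8902}}$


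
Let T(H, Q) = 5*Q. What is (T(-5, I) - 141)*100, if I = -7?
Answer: -17600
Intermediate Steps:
(T(-5, I) - 141)*100 = (5*(-7) - 141)*100 = (-35 - 141)*100 = -176*100 = -17600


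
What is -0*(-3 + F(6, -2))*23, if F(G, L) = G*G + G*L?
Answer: 0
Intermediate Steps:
F(G, L) = G² + G*L
-0*(-3 + F(6, -2))*23 = -0*(-3 + 6*(6 - 2))*23 = -0*(-3 + 6*4)*23 = -0*(-3 + 24)*23 = -0*21*23 = -44*0*23 = 0*23 = 0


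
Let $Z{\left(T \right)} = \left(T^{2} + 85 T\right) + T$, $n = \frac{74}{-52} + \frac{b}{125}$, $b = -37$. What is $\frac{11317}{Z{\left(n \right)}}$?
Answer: $- \frac{119535812500}{1530351931} \approx -78.11$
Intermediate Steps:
$n = - \frac{5587}{3250}$ ($n = \frac{74}{-52} - \frac{37}{125} = 74 \left(- \frac{1}{52}\right) - \frac{37}{125} = - \frac{37}{26} - \frac{37}{125} = - \frac{5587}{3250} \approx -1.7191$)
$Z{\left(T \right)} = T^{2} + 86 T$
$\frac{11317}{Z{\left(n \right)}} = \frac{11317}{\left(- \frac{5587}{3250}\right) \left(86 - \frac{5587}{3250}\right)} = \frac{11317}{\left(- \frac{5587}{3250}\right) \frac{273913}{3250}} = \frac{11317}{- \frac{1530351931}{10562500}} = 11317 \left(- \frac{10562500}{1530351931}\right) = - \frac{119535812500}{1530351931}$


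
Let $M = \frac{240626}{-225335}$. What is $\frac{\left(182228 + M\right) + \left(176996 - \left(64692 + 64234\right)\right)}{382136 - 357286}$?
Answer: $\frac{25946979602}{2799787375} \approx 9.2675$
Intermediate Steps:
$M = - \frac{240626}{225335}$ ($M = 240626 \left(- \frac{1}{225335}\right) = - \frac{240626}{225335} \approx -1.0679$)
$\frac{\left(182228 + M\right) + \left(176996 - \left(64692 + 64234\right)\right)}{382136 - 357286} = \frac{\left(182228 - \frac{240626}{225335}\right) + \left(176996 - \left(64692 + 64234\right)\right)}{382136 - 357286} = \frac{\frac{41062105754}{225335} + \left(176996 - 128926\right)}{24850} = \left(\frac{41062105754}{225335} + \left(176996 - 128926\right)\right) \frac{1}{24850} = \left(\frac{41062105754}{225335} + 48070\right) \frac{1}{24850} = \frac{51893959204}{225335} \cdot \frac{1}{24850} = \frac{25946979602}{2799787375}$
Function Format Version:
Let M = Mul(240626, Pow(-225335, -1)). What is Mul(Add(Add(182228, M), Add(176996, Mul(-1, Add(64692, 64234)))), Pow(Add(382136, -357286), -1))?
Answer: Rational(25946979602, 2799787375) ≈ 9.2675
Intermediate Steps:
M = Rational(-240626, 225335) (M = Mul(240626, Rational(-1, 225335)) = Rational(-240626, 225335) ≈ -1.0679)
Mul(Add(Add(182228, M), Add(176996, Mul(-1, Add(64692, 64234)))), Pow(Add(382136, -357286), -1)) = Mul(Add(Add(182228, Rational(-240626, 225335)), Add(176996, Mul(-1, Add(64692, 64234)))), Pow(Add(382136, -357286), -1)) = Mul(Add(Rational(41062105754, 225335), Add(176996, Mul(-1, 128926))), Pow(24850, -1)) = Mul(Add(Rational(41062105754, 225335), Add(176996, -128926)), Rational(1, 24850)) = Mul(Add(Rational(41062105754, 225335), 48070), Rational(1, 24850)) = Mul(Rational(51893959204, 225335), Rational(1, 24850)) = Rational(25946979602, 2799787375)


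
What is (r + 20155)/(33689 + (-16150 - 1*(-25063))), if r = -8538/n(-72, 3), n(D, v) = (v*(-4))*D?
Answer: 170641/360864 ≈ 0.47287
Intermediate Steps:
n(D, v) = -4*D*v (n(D, v) = (-4*v)*D = -4*D*v)
r = -1423/144 (r = -8538/((-4*(-72)*3)) = -8538/864 = -8538*1/864 = -1423/144 ≈ -9.8819)
(r + 20155)/(33689 + (-16150 - 1*(-25063))) = (-1423/144 + 20155)/(33689 + (-16150 - 1*(-25063))) = 2900897/(144*(33689 + (-16150 + 25063))) = 2900897/(144*(33689 + 8913)) = (2900897/144)/42602 = (2900897/144)*(1/42602) = 170641/360864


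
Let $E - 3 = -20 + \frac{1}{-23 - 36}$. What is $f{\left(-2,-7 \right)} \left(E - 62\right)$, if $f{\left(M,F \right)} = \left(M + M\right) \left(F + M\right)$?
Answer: $- \frac{167832}{59} \approx -2844.6$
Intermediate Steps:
$f{\left(M,F \right)} = 2 M \left(F + M\right)$
$E = - \frac{1004}{59}$ ($E = 3 - \left(20 - \frac{1}{-23 - 36}\right) = 3 - \left(20 - \frac{1}{-59}\right) = 3 - \frac{1181}{59} = - \frac{1004}{59} \approx -17.017$)
$f{\left(-2,-7 \right)} \left(E - 62\right) = 2 \left(-2\right) \left(-7 - 2\right) \left(- \frac{1004}{59} - 62\right) = 2 \left(-2\right) \left(-9\right) \left(- \frac{1004}{59} + \left(-62 + 0\right)\right) = 36 \left(- \frac{1004}{59} - 62\right) = 36 \left(- \frac{4662}{59}\right) = - \frac{167832}{59}$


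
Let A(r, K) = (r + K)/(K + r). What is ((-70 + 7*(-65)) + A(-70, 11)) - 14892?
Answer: -15416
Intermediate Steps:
A(r, K) = 1 (A(r, K) = (K + r)/(K + r) = 1)
((-70 + 7*(-65)) + A(-70, 11)) - 14892 = ((-70 + 7*(-65)) + 1) - 14892 = ((-70 - 455) + 1) - 14892 = (-525 + 1) - 14892 = -524 - 14892 = -15416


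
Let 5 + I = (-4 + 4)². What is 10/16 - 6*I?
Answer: 245/8 ≈ 30.625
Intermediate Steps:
I = -5 (I = -5 + (-4 + 4)² = -5 + 0² = -5 + 0 = -5)
10/16 - 6*I = 10/16 - 6*(-5) = 10*(1/16) + 30 = 5/8 + 30 = 245/8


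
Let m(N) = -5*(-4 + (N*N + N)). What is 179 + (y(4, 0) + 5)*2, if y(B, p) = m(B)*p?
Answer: 189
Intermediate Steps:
m(N) = 20 - 5*N - 5*N² (m(N) = -5*(-4 + (N² + N)) = -5*(-4 + (N + N²)) = -5*(-4 + N + N²) = 20 - 5*N - 5*N²)
y(B, p) = p*(20 - 5*B - 5*B²) (y(B, p) = (20 - 5*B - 5*B²)*p = p*(20 - 5*B - 5*B²))
179 + (y(4, 0) + 5)*2 = 179 + (5*0*(4 - 1*4 - 1*4²) + 5)*2 = 179 + (5*0*(4 - 4 - 1*16) + 5)*2 = 179 + (5*0*(4 - 4 - 16) + 5)*2 = 179 + (5*0*(-16) + 5)*2 = 179 + (0 + 5)*2 = 179 + 5*2 = 179 + 10 = 189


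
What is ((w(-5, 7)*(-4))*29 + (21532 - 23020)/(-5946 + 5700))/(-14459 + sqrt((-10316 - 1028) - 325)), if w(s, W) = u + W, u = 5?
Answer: 410809108/4286024175 + 28412*I*sqrt(11669)/4286024175 ≈ 0.095849 + 0.00071608*I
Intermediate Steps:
w(s, W) = 5 + W
((w(-5, 7)*(-4))*29 + (21532 - 23020)/(-5946 + 5700))/(-14459 + sqrt((-10316 - 1028) - 325)) = (((5 + 7)*(-4))*29 + (21532 - 23020)/(-5946 + 5700))/(-14459 + sqrt((-10316 - 1028) - 325)) = ((12*(-4))*29 - 1488/(-246))/(-14459 + sqrt(-11344 - 325)) = (-48*29 - 1488*(-1/246))/(-14459 + sqrt(-11669)) = (-1392 + 248/41)/(-14459 + I*sqrt(11669)) = -56824/(41*(-14459 + I*sqrt(11669)))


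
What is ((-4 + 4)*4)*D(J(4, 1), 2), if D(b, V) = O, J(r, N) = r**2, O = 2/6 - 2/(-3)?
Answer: 0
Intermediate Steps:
O = 1 (O = 2*(1/6) - 2*(-1/3) = 1/3 + 2/3 = 1)
D(b, V) = 1
((-4 + 4)*4)*D(J(4, 1), 2) = ((-4 + 4)*4)*1 = (0*4)*1 = 0*1 = 0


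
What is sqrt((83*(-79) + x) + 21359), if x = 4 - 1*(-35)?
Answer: 3*sqrt(1649) ≈ 121.82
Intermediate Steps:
x = 39 (x = 4 + 35 = 39)
sqrt((83*(-79) + x) + 21359) = sqrt((83*(-79) + 39) + 21359) = sqrt((-6557 + 39) + 21359) = sqrt(-6518 + 21359) = sqrt(14841) = 3*sqrt(1649)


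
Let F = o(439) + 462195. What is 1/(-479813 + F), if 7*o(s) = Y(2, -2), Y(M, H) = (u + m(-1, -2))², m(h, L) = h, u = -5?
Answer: -7/123290 ≈ -5.6777e-5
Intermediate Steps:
Y(M, H) = 36 (Y(M, H) = (-5 - 1)² = (-6)² = 36)
o(s) = 36/7 (o(s) = (⅐)*36 = 36/7)
F = 3235401/7 (F = 36/7 + 462195 = 3235401/7 ≈ 4.6220e+5)
1/(-479813 + F) = 1/(-479813 + 3235401/7) = 1/(-123290/7) = -7/123290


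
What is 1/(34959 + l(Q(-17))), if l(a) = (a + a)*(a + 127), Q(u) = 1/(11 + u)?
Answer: 18/628501 ≈ 2.8640e-5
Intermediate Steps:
l(a) = 2*a*(127 + a) (l(a) = (2*a)*(127 + a) = 2*a*(127 + a))
1/(34959 + l(Q(-17))) = 1/(34959 + 2*(127 + 1/(11 - 17))/(11 - 17)) = 1/(34959 + 2*(127 + 1/(-6))/(-6)) = 1/(34959 + 2*(-⅙)*(127 - ⅙)) = 1/(34959 + 2*(-⅙)*(761/6)) = 1/(34959 - 761/18) = 1/(628501/18) = 18/628501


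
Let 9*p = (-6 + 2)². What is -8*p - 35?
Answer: -443/9 ≈ -49.222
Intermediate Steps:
p = 16/9 (p = (-6 + 2)²/9 = (⅑)*(-4)² = (⅑)*16 = 16/9 ≈ 1.7778)
-8*p - 35 = -8*16/9 - 35 = -128/9 - 35 = -443/9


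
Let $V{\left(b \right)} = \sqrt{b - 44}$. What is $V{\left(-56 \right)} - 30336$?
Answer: $-30336 + 10 i \approx -30336.0 + 10.0 i$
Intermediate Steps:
$V{\left(b \right)} = \sqrt{-44 + b}$
$V{\left(-56 \right)} - 30336 = \sqrt{-44 - 56} - 30336 = \sqrt{-100} - 30336 = 10 i - 30336 = -30336 + 10 i$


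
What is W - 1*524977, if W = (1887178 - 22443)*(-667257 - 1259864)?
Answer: -3593570502912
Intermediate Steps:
W = -3593569977935 (W = 1864735*(-1927121) = -3593569977935)
W - 1*524977 = -3593569977935 - 1*524977 = -3593569977935 - 524977 = -3593570502912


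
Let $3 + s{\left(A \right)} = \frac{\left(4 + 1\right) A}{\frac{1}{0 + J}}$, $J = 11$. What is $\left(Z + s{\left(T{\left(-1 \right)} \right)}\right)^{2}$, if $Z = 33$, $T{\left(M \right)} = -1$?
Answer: $625$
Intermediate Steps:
$s{\left(A \right)} = -3 + 55 A$ ($s{\left(A \right)} = -3 + \frac{\left(4 + 1\right) A}{\frac{1}{0 + 11}} = -3 + \frac{5 A}{\frac{1}{11}} = -3 + 5 A \frac{1}{\frac{1}{11}} = -3 + 5 A 11 = -3 + 55 A$)
$\left(Z + s{\left(T{\left(-1 \right)} \right)}\right)^{2} = \left(33 + \left(-3 + 55 \left(-1\right)\right)\right)^{2} = \left(33 - 58\right)^{2} = \left(-25\right)^{2} = 625$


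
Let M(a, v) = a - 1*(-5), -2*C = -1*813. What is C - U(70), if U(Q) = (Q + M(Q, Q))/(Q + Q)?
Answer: 11353/28 ≈ 405.46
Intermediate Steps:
C = 813/2 (C = -(-1)*813/2 = -½*(-813) = 813/2 ≈ 406.50)
M(a, v) = 5 + a (M(a, v) = a + 5 = 5 + a)
U(Q) = (5 + 2*Q)/(2*Q) (U(Q) = (Q + (5 + Q))/(Q + Q) = (5 + 2*Q)/((2*Q)) = (5 + 2*Q)*(1/(2*Q)) = (5 + 2*Q)/(2*Q))
C - U(70) = 813/2 - (5/2 + 70)/70 = 813/2 - 145/(70*2) = 813/2 - 1*29/28 = 813/2 - 29/28 = 11353/28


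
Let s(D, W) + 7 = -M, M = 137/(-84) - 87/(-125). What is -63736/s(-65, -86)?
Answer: 669228000/63683 ≈ 10509.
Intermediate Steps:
M = -9817/10500 (M = 137*(-1/84) - 87*(-1/125) = -137/84 + 87/125 = -9817/10500 ≈ -0.93495)
s(D, W) = -63683/10500 (s(D, W) = -7 - 1*(-9817/10500) = -7 + 9817/10500 = -63683/10500)
-63736/s(-65, -86) = -63736/(-63683/10500) = -63736*(-10500/63683) = 669228000/63683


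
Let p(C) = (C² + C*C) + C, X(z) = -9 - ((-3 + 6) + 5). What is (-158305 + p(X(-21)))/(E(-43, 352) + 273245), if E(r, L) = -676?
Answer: -157744/272569 ≈ -0.57873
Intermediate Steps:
X(z) = -17 (X(z) = -9 - (3 + 5) = -9 - 1*8 = -9 - 8 = -17)
p(C) = C + 2*C² (p(C) = (C² + C²) + C = 2*C² + C = C + 2*C²)
(-158305 + p(X(-21)))/(E(-43, 352) + 273245) = (-158305 - 17*(1 + 2*(-17)))/(-676 + 273245) = (-158305 - 17*(1 - 34))/272569 = (-158305 - 17*(-33))*(1/272569) = (-158305 + 561)*(1/272569) = -157744*1/272569 = -157744/272569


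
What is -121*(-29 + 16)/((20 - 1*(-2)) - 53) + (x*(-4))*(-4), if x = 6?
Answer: 1403/31 ≈ 45.258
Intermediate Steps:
-121*(-29 + 16)/((20 - 1*(-2)) - 53) + (x*(-4))*(-4) = -121*(-29 + 16)/((20 - 1*(-2)) - 53) + (6*(-4))*(-4) = -(-1573)/((20 + 2) - 53) - 24*(-4) = -(-1573)/(22 - 53) + 96 = -(-1573)/(-31) + 96 = -(-1573)*(-1)/31 + 96 = -121*13/31 + 96 = -1573/31 + 96 = 1403/31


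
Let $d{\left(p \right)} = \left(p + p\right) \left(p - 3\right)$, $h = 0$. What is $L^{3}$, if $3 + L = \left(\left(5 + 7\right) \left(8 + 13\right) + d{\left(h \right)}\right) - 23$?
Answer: $11543176$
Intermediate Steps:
$d{\left(p \right)} = 2 p \left(-3 + p\right)$
$L = 226$ ($L = -3 - \left(23 - \left(5 + 7\right) \left(8 + 13\right)\right) = -3 + \left(\left(12 \cdot 21 + 2 \cdot 0 \left(-3\right)\right) - 23\right) = -3 + \left(\left(252 + 0\right) - 23\right) = -3 + \left(252 - 23\right) = -3 + 229 = 226$)
$L^{3} = 226^{3} = 11543176$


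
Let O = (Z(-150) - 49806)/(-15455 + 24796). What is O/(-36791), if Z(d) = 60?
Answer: 49746/343664731 ≈ 0.00014475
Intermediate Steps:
O = -49746/9341 (O = (60 - 49806)/(-15455 + 24796) = -49746/9341 ≈ -5.3256)
O/(-36791) = -49746/9341/(-36791) = -49746/9341*(-1/36791) = 49746/343664731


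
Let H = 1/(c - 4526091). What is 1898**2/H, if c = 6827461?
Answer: 8290464493480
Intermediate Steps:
H = 1/2301370 (H = 1/(6827461 - 4526091) = 1/2301370 ≈ 4.3452e-7)
1898**2/H = 1898**2/(1/2301370) = 3602404*2301370 = 8290464493480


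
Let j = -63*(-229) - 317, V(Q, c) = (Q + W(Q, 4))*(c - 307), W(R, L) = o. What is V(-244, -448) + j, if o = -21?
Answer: 214185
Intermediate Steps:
W(R, L) = -21
V(Q, c) = (-307 + c)*(-21 + Q) (V(Q, c) = (Q - 21)*(c - 307) = (-21 + Q)*(-307 + c) = (-307 + c)*(-21 + Q))
j = 14110 (j = 14427 - 317 = 14110)
V(-244, -448) + j = (6447 - 307*(-244) - 21*(-448) - 244*(-448)) + 14110 = (6447 + 74908 + 9408 + 109312) + 14110 = 200075 + 14110 = 214185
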